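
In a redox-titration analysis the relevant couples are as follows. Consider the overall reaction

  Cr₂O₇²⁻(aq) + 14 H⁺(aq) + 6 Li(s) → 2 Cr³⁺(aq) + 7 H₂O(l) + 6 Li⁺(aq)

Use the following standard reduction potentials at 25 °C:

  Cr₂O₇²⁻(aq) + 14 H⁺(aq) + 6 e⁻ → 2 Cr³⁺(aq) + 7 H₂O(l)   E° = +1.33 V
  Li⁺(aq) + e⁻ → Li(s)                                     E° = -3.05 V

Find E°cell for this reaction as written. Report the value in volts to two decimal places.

+4.38 V

The Cr₂O₇²⁻/Cr³⁺ couple has the higher reduction potential, so it is the cathode; Li⁺/Li is oxidised at the anode.
E°cell = E°(cathode) − E°(anode) = (+1.33) − (-3.05) = +4.38 V.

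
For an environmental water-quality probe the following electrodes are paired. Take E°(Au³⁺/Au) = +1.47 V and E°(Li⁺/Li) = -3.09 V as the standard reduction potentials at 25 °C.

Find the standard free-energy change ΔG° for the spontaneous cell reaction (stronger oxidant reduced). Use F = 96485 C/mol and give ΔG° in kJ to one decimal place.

Au³⁺/Au (E° = +1.47 V) is the cathode; Li⁺/Li (E° = -3.09 V) is the anode, so E°cell = +4.56 V.
Balancing electrons gives n = 3 (lcm of 3 and 1).
ΔG° = −nFE° = −(3)(96485)(+4.56) = -1,319,915 J = -1319.9 kJ.

-1319.9 kJ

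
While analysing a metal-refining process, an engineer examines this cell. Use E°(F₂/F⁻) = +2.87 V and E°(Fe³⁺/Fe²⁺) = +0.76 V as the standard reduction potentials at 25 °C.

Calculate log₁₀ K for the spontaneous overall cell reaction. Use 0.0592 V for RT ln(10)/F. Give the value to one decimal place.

Cathode: F₂/F⁻; anode: Fe³⁺/Fe²⁺. E°cell = +2.11 V, n = 2.
log K = nE°cell / 0.0592 = (2)(+2.11) / 0.0592 = 71.3.

71.3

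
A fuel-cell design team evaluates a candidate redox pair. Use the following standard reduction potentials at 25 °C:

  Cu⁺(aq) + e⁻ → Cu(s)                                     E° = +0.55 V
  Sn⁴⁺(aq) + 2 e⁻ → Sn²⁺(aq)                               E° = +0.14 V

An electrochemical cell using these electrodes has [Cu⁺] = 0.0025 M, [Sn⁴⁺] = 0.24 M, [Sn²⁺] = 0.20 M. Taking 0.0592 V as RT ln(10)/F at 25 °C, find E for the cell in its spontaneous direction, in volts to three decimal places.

Cu⁺/Cu is the cathode (higher E°), Sn⁴⁺/Sn²⁺ the anode: E°cell = +0.55 − (+0.14) = +0.41 V, n = 2.
Overall: 2 Cu⁺(aq) + Sn²⁺(aq) → 2 Cu(s) + Sn⁴⁺(aq)
Q = [Sn⁴⁺] / ([Cu⁺]^2·[Sn²⁺]); log Q = 5.283.
E = E° − (0.0592/n) log Q = +0.41 − (0.0592/2)(5.283) = +0.254 V.

+0.254 V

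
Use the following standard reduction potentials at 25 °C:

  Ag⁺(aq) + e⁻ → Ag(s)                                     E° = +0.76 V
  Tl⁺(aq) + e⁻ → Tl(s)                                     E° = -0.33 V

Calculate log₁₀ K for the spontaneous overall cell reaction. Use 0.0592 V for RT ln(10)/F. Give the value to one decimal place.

Cathode: Ag⁺/Ag; anode: Tl⁺/Tl. E°cell = +1.09 V, n = 1.
log K = nE°cell / 0.0592 = (1)(+1.09) / 0.0592 = 18.4.

18.4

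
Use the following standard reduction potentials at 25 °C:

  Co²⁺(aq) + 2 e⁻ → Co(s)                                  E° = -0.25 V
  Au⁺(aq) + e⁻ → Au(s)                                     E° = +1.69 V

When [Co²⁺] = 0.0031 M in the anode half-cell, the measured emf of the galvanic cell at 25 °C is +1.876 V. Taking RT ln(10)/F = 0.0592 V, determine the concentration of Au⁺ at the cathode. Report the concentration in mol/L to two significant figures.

0.0046 M

Au⁺/Au is the cathode, Co²⁺/Co the anode: E°cell = +1.94 V, n = 2.
Overall reaction: 2 Au⁺(aq) + Co(s) → 2 Au(s) + Co²⁺(aq); Q = [Co²⁺]^1/[Au⁺]^2.
From E = E° − (0.0592/n) log Q: log Q = (E° − E)·n/0.0592 = (+1.94 − (+1.876))·2/0.0592 = 2.1622.
So 2·log[Au⁺] = 1·log(0.0031) − log Q = -2.5086 − (2.1622) = -4.6708; log[Au⁺] = -4.6708 / 2 = -2.3354; [Au⁺] = 10^(-2.3354) ≈ 0.0046 M.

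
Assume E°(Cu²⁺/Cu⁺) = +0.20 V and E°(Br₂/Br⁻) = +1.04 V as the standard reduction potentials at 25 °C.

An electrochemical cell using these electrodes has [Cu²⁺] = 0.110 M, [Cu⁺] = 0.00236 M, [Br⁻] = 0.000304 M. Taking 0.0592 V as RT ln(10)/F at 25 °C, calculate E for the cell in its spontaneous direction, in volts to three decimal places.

Br₂/Br⁻ is the cathode (higher E°), Cu²⁺/Cu⁺ the anode: E°cell = +1.04 − (+0.20) = +0.84 V, n = 2.
Overall: Br₂(l) + 2 Cu⁺(aq) → 2 Br⁻(aq) + 2 Cu²⁺(aq)
Q = [Br⁻]^2·[Cu²⁺]^2 / ([Cu⁺]^2); log Q = -3.697.
E = E° − (0.0592/n) log Q = +0.84 − (0.0592/2)(-3.697) = +0.949 V.

+0.949 V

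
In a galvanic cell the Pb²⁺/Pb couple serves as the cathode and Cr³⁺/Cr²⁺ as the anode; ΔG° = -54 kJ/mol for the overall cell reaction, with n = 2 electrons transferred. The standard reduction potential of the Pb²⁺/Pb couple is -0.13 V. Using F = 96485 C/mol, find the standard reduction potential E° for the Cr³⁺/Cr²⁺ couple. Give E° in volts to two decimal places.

-0.41 V

E°cell = −ΔG°/(nF) = −(-54×10³)/((2)(96485)) = +0.280 V.
Since Pb²⁺/Pb is the cathode and Cr³⁺/Cr²⁺ the anode, E°cell = E°(Pb²⁺/Pb) − E°(Cr³⁺/Cr²⁺).
So E°(Cr³⁺/Cr²⁺) = E°(Pb²⁺/Pb) − E°cell = (-0.13) − (+0.280) = -0.41 V.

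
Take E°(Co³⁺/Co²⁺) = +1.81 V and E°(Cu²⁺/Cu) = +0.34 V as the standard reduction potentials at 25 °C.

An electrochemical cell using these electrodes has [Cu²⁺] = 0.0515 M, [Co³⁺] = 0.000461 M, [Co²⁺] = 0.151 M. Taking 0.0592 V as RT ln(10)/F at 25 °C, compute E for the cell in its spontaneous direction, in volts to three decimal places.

+1.359 V

Co³⁺/Co²⁺ is the cathode (higher E°), Cu²⁺/Cu the anode: E°cell = +1.81 − (+0.34) = +1.47 V, n = 2.
Overall: 2 Co³⁺(aq) + Cu(s) → 2 Co²⁺(aq) + Cu²⁺(aq)
Q = [Co²⁺]^2·[Cu²⁺] / ([Co³⁺]^2); log Q = 3.742.
E = E° − (0.0592/n) log Q = +1.47 − (0.0592/2)(3.742) = +1.359 V.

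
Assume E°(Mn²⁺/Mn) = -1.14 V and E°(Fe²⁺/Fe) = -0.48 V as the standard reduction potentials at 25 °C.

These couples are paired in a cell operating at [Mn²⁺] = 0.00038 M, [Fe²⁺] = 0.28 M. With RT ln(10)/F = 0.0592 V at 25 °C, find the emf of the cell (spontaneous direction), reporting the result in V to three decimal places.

Fe²⁺/Fe is the cathode (higher E°), Mn²⁺/Mn the anode: E°cell = -0.48 − (-1.14) = +0.66 V, n = 2.
Overall: Fe²⁺(aq) + Mn(s) → Fe(s) + Mn²⁺(aq)
Q = [Mn²⁺] / ([Fe²⁺]); log Q = -2.867.
E = E° − (0.0592/n) log Q = +0.66 − (0.0592/2)(-2.867) = +0.745 V.

+0.745 V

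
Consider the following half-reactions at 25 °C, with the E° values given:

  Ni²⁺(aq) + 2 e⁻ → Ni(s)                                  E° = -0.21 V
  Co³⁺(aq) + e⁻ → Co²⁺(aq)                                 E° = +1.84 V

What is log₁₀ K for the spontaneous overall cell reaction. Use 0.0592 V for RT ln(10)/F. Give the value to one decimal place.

Cathode: Co³⁺/Co²⁺; anode: Ni²⁺/Ni. E°cell = +2.05 V, n = 2.
log K = nE°cell / 0.0592 = (2)(+2.05) / 0.0592 = 69.3.

69.3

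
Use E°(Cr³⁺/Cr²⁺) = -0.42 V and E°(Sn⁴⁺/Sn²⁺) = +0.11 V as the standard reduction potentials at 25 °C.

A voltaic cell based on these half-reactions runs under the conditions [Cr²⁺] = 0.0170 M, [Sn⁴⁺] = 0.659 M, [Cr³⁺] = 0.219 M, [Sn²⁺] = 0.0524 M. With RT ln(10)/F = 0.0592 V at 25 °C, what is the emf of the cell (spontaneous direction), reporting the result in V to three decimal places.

Sn⁴⁺/Sn²⁺ is the cathode (higher E°), Cr³⁺/Cr²⁺ the anode: E°cell = +0.11 − (-0.42) = +0.53 V, n = 2.
Overall: Sn⁴⁺(aq) + 2 Cr²⁺(aq) → Sn²⁺(aq) + 2 Cr³⁺(aq)
Q = [Sn²⁺]·[Cr³⁺]^2 / ([Sn⁴⁺]·[Cr²⁺]^2); log Q = 1.120.
E = E° − (0.0592/n) log Q = +0.53 − (0.0592/2)(1.120) = +0.497 V.

+0.497 V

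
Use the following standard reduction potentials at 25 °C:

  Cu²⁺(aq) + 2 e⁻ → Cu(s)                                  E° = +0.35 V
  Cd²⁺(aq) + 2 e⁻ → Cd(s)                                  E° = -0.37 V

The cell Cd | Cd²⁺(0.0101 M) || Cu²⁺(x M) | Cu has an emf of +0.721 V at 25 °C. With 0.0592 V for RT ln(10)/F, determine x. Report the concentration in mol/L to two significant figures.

Cu²⁺/Cu is the cathode, Cd²⁺/Cd the anode: E°cell = +0.72 V, n = 2.
Overall reaction: Cu²⁺(aq) + Cd(s) → Cu(s) + Cd²⁺(aq); Q = [Cd²⁺]^1/[Cu²⁺]^1.
From E = E° − (0.0592/n) log Q: log Q = (E° − E)·n/0.0592 = (+0.72 − (+0.721))·2/0.0592 = -0.0338.
So 1·log[Cu²⁺] = 1·log(0.0101) − log Q = -1.9957 − (-0.0338) = -1.9619; [Cu²⁺] = 10^(-1.9619) ≈ 0.011 M.

0.011 M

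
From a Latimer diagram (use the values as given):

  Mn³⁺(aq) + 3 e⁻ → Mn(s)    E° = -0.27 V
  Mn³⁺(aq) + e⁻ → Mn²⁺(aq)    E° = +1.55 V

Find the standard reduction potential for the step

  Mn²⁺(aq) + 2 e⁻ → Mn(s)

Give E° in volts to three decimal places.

Sequential free energies add, so n₃E°₃ = n₁E°₁ + n₂E°₂.
With n₃ = 3, and the known step contributing 1×(+1.55) V, the unknown satisfies 2·E° = 3×(-0.27) − 1×(+1.55) = -2.360.
E° = -2.360 / 2 = -1.180 V.

-1.180 V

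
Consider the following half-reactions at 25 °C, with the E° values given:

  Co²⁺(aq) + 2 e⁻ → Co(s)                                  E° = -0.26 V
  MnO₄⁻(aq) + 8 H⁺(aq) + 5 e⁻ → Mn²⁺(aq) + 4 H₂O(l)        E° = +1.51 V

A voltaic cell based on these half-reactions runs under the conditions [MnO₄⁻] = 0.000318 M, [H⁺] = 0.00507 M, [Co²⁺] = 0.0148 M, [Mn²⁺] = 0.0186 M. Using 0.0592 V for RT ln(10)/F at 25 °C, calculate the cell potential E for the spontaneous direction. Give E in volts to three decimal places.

MnO₄⁻/Mn²⁺ is the cathode (higher E°), Co²⁺/Co the anode: E°cell = +1.51 − (-0.26) = +1.77 V, n = 10.
Overall: 2 MnO₄⁻(aq) + 16 H⁺(aq) + 5 Co(s) → 2 Mn²⁺(aq) + 8 H₂O(l) + 5 Co²⁺(aq)
Q = [Mn²⁺]^2·[Co²⁺]^5 / ([MnO₄⁻]^2·[H⁺]^16); log Q = 31.105.
E = E° − (0.0592/n) log Q = +1.77 − (0.0592/10)(31.105) = +1.586 V.

+1.586 V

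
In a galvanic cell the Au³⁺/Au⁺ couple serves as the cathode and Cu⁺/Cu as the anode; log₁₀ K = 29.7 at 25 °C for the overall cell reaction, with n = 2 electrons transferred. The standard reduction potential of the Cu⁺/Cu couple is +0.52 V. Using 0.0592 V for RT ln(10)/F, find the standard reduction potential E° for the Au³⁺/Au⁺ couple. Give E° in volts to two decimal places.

+1.40 V

E°cell = (0.0592/n)·log K = (0.0592/2)(29.7) = +0.879 V.
Since Au³⁺/Au⁺ is the cathode and Cu⁺/Cu the anode, E°cell = E°(Au³⁺/Au⁺) − E°(Cu⁺/Cu).
So E°(Au³⁺/Au⁺) = E°cell + E°(Cu⁺/Cu) = +0.879 + (+0.52) = +1.40 V.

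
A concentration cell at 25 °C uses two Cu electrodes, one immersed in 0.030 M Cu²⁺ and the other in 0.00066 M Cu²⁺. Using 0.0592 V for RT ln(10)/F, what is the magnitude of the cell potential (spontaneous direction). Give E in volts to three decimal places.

+0.049 V

For a concentration cell E°cell = 0. The 0.030 M side is the cathode (reduction is favoured where [Cu²⁺] is higher).
With n = 2, E = −(0.0592/2) log([Cu²⁺]ₐₙ/[Cu²⁺]꜀ₐₜ) = −(0.0592/2) log(0.00066/0.03) = −(0.0592/2)(-1.658) = +0.049 V.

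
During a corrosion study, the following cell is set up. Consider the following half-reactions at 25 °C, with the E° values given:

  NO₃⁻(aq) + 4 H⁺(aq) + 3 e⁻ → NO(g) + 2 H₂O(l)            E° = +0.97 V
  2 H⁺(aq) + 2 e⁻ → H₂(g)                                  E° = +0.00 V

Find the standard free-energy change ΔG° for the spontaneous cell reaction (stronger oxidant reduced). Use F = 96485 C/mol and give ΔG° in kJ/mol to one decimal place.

NO₃⁻/NO (E° = +0.97 V) is the cathode; H⁺/H₂ (E° = +0.00 V) is the anode, so E°cell = +0.97 V.
Balancing electrons gives n = 6 (lcm of 3 and 2).
ΔG° = −nFE° = −(6)(96485)(+0.97) = -561,543 J = -561.5 kJ/mol.

-561.5 kJ/mol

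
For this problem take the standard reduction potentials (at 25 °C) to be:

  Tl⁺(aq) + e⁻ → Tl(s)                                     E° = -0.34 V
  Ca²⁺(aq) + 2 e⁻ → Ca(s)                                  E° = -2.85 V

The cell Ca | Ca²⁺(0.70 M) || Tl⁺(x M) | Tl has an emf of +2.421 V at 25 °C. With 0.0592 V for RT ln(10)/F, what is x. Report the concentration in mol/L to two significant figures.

0.026 M

Tl⁺/Tl is the cathode, Ca²⁺/Ca the anode: E°cell = +2.51 V, n = 2.
Overall reaction: 2 Tl⁺(aq) + Ca(s) → 2 Tl(s) + Ca²⁺(aq); Q = [Ca²⁺]^1/[Tl⁺]^2.
From E = E° − (0.0592/n) log Q: log Q = (E° − E)·n/0.0592 = (+2.51 − (+2.421))·2/0.0592 = 3.0068.
So 2·log[Tl⁺] = 1·log(0.7) − log Q = -0.1549 − (3.0068) = -3.1617; log[Tl⁺] = -3.1617 / 2 = -1.5809; [Tl⁺] = 10^(-1.5809) ≈ 0.026 M.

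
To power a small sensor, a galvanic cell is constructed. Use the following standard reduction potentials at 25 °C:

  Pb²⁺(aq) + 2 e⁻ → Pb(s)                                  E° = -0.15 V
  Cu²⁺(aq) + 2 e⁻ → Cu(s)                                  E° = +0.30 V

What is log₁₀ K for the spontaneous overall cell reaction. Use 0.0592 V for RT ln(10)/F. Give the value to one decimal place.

15.2

Cathode: Cu²⁺/Cu; anode: Pb²⁺/Pb. E°cell = +0.45 V, n = 2.
log K = nE°cell / 0.0592 = (2)(+0.45) / 0.0592 = 15.2.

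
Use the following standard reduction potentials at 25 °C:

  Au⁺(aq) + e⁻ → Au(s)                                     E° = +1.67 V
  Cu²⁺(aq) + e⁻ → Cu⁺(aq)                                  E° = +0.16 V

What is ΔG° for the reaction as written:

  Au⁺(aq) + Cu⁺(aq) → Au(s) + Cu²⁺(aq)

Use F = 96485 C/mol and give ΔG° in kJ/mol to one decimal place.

-145.7 kJ/mol

As written, Au⁺/Au is reduced (cathode) and Cu²⁺/Cu⁺ is oxidised (anode), so E°cell = (+1.67) − (+0.16) = +1.51 V.
Balancing electrons gives n = 1.
ΔG° = −nFE° = −(1)(96485)(+1.51) = -145,692 J = -145.7 kJ/mol.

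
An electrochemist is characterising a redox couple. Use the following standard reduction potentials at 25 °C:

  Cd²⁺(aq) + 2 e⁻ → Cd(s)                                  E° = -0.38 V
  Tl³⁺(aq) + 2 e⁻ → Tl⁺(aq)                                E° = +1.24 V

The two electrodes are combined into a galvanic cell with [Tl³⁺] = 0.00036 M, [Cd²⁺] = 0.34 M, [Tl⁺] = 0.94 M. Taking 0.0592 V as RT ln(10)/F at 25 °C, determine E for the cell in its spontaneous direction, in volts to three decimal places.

Tl³⁺/Tl⁺ is the cathode (higher E°), Cd²⁺/Cd the anode: E°cell = +1.24 − (-0.38) = +1.62 V, n = 2.
Overall: Tl³⁺(aq) + Cd(s) → Tl⁺(aq) + Cd²⁺(aq)
Q = [Tl⁺]·[Cd²⁺] / ([Tl³⁺]); log Q = 2.948.
E = E° − (0.0592/n) log Q = +1.62 − (0.0592/2)(2.948) = +1.533 V.

+1.533 V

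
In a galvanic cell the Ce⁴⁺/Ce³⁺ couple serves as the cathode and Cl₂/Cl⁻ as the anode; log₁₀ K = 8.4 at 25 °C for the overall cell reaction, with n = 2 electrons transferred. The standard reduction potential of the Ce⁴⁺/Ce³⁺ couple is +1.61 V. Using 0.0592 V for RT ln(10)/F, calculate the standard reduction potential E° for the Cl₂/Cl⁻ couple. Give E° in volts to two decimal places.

E°cell = (0.0592/n)·log K = (0.0592/2)(8.4) = +0.249 V.
Since Ce⁴⁺/Ce³⁺ is the cathode and Cl₂/Cl⁻ the anode, E°cell = E°(Ce⁴⁺/Ce³⁺) − E°(Cl₂/Cl⁻).
So E°(Cl₂/Cl⁻) = E°(Ce⁴⁺/Ce³⁺) − E°cell = (+1.61) − (+0.249) = +1.36 V.

+1.36 V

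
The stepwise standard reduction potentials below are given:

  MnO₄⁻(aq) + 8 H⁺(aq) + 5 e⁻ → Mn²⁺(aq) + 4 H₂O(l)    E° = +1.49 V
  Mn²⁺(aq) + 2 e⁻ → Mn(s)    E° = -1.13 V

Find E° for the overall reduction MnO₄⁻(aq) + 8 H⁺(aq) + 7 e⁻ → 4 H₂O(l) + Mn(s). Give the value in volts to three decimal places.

+0.741 V

Standard free energies of sequential steps add: ΔG°₃ = ΔG°₁ + ΔG°₂, so n₃E°₃ = n₁E°₁ + n₂E°₂.
E°₃ = (5×+1.49 + 2×-1.13) / 7 = (+5.190) / 7 = +0.741 V.
E° values themselves are not directly additive — weighting by electron count is essential.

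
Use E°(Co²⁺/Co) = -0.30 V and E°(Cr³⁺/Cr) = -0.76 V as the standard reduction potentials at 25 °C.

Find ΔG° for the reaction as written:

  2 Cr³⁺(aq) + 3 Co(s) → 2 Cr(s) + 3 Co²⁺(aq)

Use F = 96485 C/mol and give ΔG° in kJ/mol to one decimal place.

+266.3 kJ/mol

As written, Cr³⁺/Cr is reduced (cathode) and Co²⁺/Co is oxidised (anode), so E°cell = (-0.76) − (-0.30) = -0.46 V.
Balancing electrons gives n = 6.
ΔG° = −nFE° = −(6)(96485)(-0.46) = 266,299 J = +266.3 kJ/mol.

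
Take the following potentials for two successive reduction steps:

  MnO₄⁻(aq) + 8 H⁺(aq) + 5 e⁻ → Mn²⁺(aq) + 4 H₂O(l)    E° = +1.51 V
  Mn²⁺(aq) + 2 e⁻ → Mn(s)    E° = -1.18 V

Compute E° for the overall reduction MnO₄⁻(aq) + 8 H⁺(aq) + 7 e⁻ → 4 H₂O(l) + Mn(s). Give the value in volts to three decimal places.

+0.741 V

Standard free energies of sequential steps add: ΔG°₃ = ΔG°₁ + ΔG°₂, so n₃E°₃ = n₁E°₁ + n₂E°₂.
E°₃ = (5×+1.51 + 2×-1.18) / 7 = (+5.190) / 7 = +0.741 V.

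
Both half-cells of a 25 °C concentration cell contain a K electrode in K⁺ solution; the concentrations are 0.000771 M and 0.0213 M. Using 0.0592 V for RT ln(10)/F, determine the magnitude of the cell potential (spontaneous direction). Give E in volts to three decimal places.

For a concentration cell E°cell = 0. The 0.0213 M side is the cathode (reduction is favoured where [K⁺] is higher).
With n = 1, E = −(0.0592/1) log([K⁺]ₐₙ/[K⁺]꜀ₐₜ) = −(0.0592/1) log(0.000771/0.0213) = −(0.0592/1)(-1.441) = +0.085 V.

+0.085 V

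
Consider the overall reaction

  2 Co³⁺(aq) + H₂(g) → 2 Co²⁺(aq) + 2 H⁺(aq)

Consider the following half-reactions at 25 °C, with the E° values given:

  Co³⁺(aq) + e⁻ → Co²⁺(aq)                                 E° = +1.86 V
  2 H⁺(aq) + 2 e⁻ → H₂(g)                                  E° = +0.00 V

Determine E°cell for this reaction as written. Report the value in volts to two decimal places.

The Co³⁺/Co²⁺ couple has the higher reduction potential, so it is the cathode; H⁺/H₂ is oxidised at the anode.
E°cell = E°(cathode) − E°(anode) = (+1.86) − (+0.00) = +1.86 V.

+1.86 V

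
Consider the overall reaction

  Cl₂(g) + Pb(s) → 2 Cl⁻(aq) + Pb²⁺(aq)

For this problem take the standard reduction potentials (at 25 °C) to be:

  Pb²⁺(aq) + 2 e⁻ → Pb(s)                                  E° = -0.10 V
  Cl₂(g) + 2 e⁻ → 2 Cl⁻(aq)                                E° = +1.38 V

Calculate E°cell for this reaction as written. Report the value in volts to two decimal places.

+1.48 V

The Cl₂/Cl⁻ couple has the higher reduction potential, so it is the cathode; Pb²⁺/Pb is oxidised at the anode.
E°cell = E°(cathode) − E°(anode) = (+1.38) − (-0.10) = +1.48 V.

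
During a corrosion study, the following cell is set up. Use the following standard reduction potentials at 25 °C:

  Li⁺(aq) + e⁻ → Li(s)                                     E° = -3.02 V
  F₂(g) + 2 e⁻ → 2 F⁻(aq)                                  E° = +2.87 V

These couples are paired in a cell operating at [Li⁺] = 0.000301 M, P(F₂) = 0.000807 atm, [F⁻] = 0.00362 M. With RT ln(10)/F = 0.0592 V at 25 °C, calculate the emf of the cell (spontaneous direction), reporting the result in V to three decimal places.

+6.151 V

F₂/F⁻ is the cathode (higher E°), Li⁺/Li the anode: E°cell = +2.87 − (-3.02) = +5.89 V, n = 2.
Overall: F₂(g) + 2 Li(s) → 2 F⁻(aq) + 2 Li⁺(aq)
Q = [F⁻]^2·[Li⁺]^2 / (P(F₂)); log Q = -8.832.
E = E° − (0.0592/n) log Q = +5.89 − (0.0592/2)(-8.832) = +6.151 V.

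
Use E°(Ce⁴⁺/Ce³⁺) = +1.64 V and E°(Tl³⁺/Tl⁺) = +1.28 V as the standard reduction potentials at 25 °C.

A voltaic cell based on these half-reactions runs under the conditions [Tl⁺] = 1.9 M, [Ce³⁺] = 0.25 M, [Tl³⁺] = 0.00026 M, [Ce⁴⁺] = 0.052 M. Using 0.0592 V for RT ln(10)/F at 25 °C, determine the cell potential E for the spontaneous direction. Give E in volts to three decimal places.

+0.434 V

Ce⁴⁺/Ce³⁺ is the cathode (higher E°), Tl³⁺/Tl⁺ the anode: E°cell = +1.64 − (+1.28) = +0.36 V, n = 2.
Overall: 2 Ce⁴⁺(aq) + Tl⁺(aq) → 2 Ce³⁺(aq) + Tl³⁺(aq)
Q = [Ce³⁺]^2·[Tl³⁺] / ([Ce⁴⁺]^2·[Tl⁺]); log Q = -2.500.
E = E° − (0.0592/n) log Q = +0.36 − (0.0592/2)(-2.500) = +0.434 V.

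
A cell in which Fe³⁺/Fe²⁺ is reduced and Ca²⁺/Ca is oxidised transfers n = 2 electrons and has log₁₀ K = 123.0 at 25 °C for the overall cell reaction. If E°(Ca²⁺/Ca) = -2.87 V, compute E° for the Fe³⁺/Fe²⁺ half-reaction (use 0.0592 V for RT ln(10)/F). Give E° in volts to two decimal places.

E°cell = (0.0592/n)·log K = (0.0592/2)(123.0) = +3.641 V.
Since Fe³⁺/Fe²⁺ is the cathode and Ca²⁺/Ca the anode, E°cell = E°(Fe³⁺/Fe²⁺) − E°(Ca²⁺/Ca).
So E°(Fe³⁺/Fe²⁺) = E°cell + E°(Ca²⁺/Ca) = +3.641 + (-2.87) = +0.77 V.

+0.77 V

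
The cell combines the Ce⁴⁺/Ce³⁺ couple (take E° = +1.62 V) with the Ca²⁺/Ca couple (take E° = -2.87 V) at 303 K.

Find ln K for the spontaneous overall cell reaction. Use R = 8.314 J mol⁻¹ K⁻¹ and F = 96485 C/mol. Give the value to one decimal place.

343.9

Cathode: Ce⁴⁺/Ce³⁺; anode: Ca²⁺/Ca. E°cell = (+1.62) − (-2.87) = +4.49 V, with n = 2.
ΔG° = −nFE° = −RT ln K, so ln K = nFE°/(RT) = (2)(96485)(+4.49) / ((8.314)(303)) = 343.941.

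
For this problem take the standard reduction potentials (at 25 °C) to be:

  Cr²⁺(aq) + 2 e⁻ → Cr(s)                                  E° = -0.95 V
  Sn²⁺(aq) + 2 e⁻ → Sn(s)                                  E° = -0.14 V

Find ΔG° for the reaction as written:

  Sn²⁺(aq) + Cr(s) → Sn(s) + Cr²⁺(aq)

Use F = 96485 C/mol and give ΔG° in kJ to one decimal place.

-156.3 kJ

As written, Sn²⁺/Sn is reduced (cathode) and Cr²⁺/Cr is oxidised (anode), so E°cell = (-0.14) − (-0.95) = +0.81 V.
Balancing electrons gives n = 2.
ΔG° = −nFE° = −(2)(96485)(+0.81) = -156,306 J = -156.3 kJ.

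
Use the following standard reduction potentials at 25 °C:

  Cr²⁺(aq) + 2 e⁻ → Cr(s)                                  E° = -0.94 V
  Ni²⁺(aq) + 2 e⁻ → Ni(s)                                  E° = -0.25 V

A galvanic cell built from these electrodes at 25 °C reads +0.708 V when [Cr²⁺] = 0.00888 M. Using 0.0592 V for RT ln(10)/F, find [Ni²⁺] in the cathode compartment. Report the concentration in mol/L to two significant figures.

Ni²⁺/Ni is the cathode, Cr²⁺/Cr the anode: E°cell = +0.69 V, n = 2.
Overall reaction: Ni²⁺(aq) + Cr(s) → Ni(s) + Cr²⁺(aq); Q = [Cr²⁺]^1/[Ni²⁺]^1.
From E = E° − (0.0592/n) log Q: log Q = (E° − E)·n/0.0592 = (+0.69 − (+0.708))·2/0.0592 = -0.6081.
So 1·log[Ni²⁺] = 1·log(0.00888) − log Q = -2.0516 − (-0.6081) = -1.4435; [Ni²⁺] = 10^(-1.4435) ≈ 0.036 M.

0.036 M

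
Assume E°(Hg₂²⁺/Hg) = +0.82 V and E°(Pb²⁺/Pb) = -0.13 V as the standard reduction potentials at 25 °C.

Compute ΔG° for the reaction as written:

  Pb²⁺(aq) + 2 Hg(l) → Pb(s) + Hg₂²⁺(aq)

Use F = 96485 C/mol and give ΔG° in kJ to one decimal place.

As written, Pb²⁺/Pb is reduced (cathode) and Hg₂²⁺/Hg is oxidised (anode), so E°cell = (-0.13) − (+0.82) = -0.95 V.
Balancing electrons gives n = 2.
ΔG° = −nFE° = −(2)(96485)(-0.95) = 183,322 J = +183.3 kJ.

+183.3 kJ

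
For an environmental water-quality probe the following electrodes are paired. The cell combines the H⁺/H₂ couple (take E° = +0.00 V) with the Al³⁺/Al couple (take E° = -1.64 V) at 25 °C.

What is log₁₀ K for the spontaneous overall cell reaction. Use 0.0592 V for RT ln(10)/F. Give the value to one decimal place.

Cathode: H⁺/H₂; anode: Al³⁺/Al. E°cell = +1.64 V, n = 6.
log K = nE°cell / 0.0592 = (6)(+1.64) / 0.0592 = 166.2.

166.2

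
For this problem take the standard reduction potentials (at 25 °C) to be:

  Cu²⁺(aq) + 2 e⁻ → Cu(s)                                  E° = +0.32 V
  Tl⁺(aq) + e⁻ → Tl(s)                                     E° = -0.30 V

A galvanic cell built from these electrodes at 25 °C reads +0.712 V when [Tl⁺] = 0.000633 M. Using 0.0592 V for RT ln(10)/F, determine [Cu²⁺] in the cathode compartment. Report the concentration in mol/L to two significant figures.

Cu²⁺/Cu is the cathode, Tl⁺/Tl the anode: E°cell = +0.62 V, n = 2.
Overall reaction: Cu²⁺(aq) + 2 Tl(s) → Cu(s) + 2 Tl⁺(aq); Q = [Tl⁺]^2/[Cu²⁺]^1.
From E = E° − (0.0592/n) log Q: log Q = (E° − E)·n/0.0592 = (+0.62 − (+0.712))·2/0.0592 = -3.1081.
So 1·log[Cu²⁺] = 2·log(0.000633) − log Q = -6.3972 − (-3.1081) = -3.2891; [Cu²⁺] = 10^(-3.2891) ≈ 0.00051 M.

0.00051 M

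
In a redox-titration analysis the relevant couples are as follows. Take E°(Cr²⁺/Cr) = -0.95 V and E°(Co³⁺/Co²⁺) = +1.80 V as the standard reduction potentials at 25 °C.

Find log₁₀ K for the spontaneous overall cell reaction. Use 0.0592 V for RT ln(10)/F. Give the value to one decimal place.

Cathode: Co³⁺/Co²⁺; anode: Cr²⁺/Cr. E°cell = +2.75 V, n = 2.
log K = nE°cell / 0.0592 = (2)(+2.75) / 0.0592 = 92.9.

92.9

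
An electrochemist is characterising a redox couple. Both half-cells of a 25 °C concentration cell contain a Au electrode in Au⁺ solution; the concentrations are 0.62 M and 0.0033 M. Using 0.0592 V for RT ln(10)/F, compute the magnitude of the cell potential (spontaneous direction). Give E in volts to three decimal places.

For a concentration cell E°cell = 0. The 0.62 M side is the cathode (reduction is favoured where [Au⁺] is higher).
With n = 1, E = −(0.0592/1) log([Au⁺]ₐₙ/[Au⁺]꜀ₐₜ) = −(0.0592/1) log(0.0033/0.62) = −(0.0592/1)(-2.274) = +0.135 V.

+0.135 V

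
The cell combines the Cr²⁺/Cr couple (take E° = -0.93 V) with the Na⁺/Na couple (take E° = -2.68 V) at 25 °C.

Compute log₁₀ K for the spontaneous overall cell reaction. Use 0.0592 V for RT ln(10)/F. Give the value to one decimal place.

59.1

Cathode: Cr²⁺/Cr; anode: Na⁺/Na. E°cell = +1.75 V, n = 2.
log K = nE°cell / 0.0592 = (2)(+1.75) / 0.0592 = 59.1.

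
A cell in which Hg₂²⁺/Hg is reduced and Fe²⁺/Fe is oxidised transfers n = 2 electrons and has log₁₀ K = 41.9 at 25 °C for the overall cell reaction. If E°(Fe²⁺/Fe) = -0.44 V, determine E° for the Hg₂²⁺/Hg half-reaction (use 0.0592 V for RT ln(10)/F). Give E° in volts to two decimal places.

E°cell = (0.0592/n)·log K = (0.0592/2)(41.9) = +1.240 V.
Since Hg₂²⁺/Hg is the cathode and Fe²⁺/Fe the anode, E°cell = E°(Hg₂²⁺/Hg) − E°(Fe²⁺/Fe).
So E°(Hg₂²⁺/Hg) = E°cell + E°(Fe²⁺/Fe) = +1.240 + (-0.44) = +0.80 V.

+0.80 V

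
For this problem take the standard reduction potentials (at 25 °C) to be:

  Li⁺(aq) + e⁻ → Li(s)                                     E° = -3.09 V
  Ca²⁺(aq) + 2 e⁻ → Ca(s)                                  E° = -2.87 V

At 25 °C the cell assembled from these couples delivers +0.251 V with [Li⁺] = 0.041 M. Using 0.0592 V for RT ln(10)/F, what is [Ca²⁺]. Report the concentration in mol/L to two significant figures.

0.019 M

Ca²⁺/Ca is the cathode, Li⁺/Li the anode: E°cell = +0.22 V, n = 2.
Overall reaction: Ca²⁺(aq) + 2 Li(s) → Ca(s) + 2 Li⁺(aq); Q = [Li⁺]^2/[Ca²⁺]^1.
From E = E° − (0.0592/n) log Q: log Q = (E° − E)·n/0.0592 = (+0.22 − (+0.251))·2/0.0592 = -1.0473.
So 1·log[Ca²⁺] = 2·log(0.041) − log Q = -2.7744 − (-1.0473) = -1.7271; [Ca²⁺] = 10^(-1.7271) ≈ 0.019 M.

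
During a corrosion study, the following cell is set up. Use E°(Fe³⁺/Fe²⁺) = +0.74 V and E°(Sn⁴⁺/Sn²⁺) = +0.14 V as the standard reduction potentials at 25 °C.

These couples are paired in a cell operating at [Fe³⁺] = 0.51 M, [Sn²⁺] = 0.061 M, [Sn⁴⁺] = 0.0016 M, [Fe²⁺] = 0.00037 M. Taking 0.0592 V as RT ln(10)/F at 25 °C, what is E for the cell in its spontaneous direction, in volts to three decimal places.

+0.833 V

Fe³⁺/Fe²⁺ is the cathode (higher E°), Sn⁴⁺/Sn²⁺ the anode: E°cell = +0.74 − (+0.14) = +0.60 V, n = 2.
Overall: 2 Fe³⁺(aq) + Sn²⁺(aq) → 2 Fe²⁺(aq) + Sn⁴⁺(aq)
Q = [Fe²⁺]^2·[Sn⁴⁺] / ([Fe³⁺]^2·[Sn²⁺]); log Q = -7.860.
E = E° − (0.0592/n) log Q = +0.60 − (0.0592/2)(-7.860) = +0.833 V.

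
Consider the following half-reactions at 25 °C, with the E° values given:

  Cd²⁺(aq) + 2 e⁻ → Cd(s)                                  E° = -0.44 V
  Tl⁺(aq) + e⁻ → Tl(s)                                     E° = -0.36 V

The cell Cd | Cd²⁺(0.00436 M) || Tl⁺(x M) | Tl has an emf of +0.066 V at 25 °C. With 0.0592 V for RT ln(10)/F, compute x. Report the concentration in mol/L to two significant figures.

Tl⁺/Tl is the cathode, Cd²⁺/Cd the anode: E°cell = +0.08 V, n = 2.
Overall reaction: 2 Tl⁺(aq) + Cd(s) → 2 Tl(s) + Cd²⁺(aq); Q = [Cd²⁺]^1/[Tl⁺]^2.
From E = E° − (0.0592/n) log Q: log Q = (E° − E)·n/0.0592 = (+0.08 − (+0.066))·2/0.0592 = 0.4730.
So 2·log[Tl⁺] = 1·log(0.00436) − log Q = -2.3605 − (0.4730) = -2.8335; log[Tl⁺] = -2.8335 / 2 = -1.4167; [Tl⁺] = 10^(-1.4167) ≈ 0.038 M.

0.038 M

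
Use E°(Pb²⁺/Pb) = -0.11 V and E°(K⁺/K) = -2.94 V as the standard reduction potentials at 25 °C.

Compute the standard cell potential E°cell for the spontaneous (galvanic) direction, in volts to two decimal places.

The Pb²⁺/Pb couple has the higher reduction potential, so it is the cathode; K⁺/K is oxidised at the anode.
E°cell = E°(cathode) − E°(anode) = (-0.11) − (-2.94) = +2.83 V.

+2.83 V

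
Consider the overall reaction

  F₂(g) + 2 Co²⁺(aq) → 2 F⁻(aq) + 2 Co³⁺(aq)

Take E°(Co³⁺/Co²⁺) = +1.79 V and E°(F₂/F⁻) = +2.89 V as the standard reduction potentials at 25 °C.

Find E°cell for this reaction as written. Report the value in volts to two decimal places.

The F₂/F⁻ couple has the higher reduction potential, so it is the cathode; Co³⁺/Co²⁺ is oxidised at the anode.
E°cell = E°(cathode) − E°(anode) = (+2.89) − (+1.79) = +1.10 V.

+1.10 V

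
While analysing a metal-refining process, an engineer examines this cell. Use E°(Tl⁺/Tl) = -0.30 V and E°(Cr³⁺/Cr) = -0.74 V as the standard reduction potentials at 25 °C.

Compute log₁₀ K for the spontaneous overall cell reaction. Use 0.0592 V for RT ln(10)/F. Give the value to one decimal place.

Cathode: Tl⁺/Tl; anode: Cr³⁺/Cr. E°cell = +0.44 V, n = 3.
log K = nE°cell / 0.0592 = (3)(+0.44) / 0.0592 = 22.3.

22.3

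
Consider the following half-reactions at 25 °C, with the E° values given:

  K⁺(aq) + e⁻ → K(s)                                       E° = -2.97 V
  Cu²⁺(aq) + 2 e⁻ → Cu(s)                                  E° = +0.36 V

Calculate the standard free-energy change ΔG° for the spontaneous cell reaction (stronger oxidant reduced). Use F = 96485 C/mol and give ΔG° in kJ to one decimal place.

-642.6 kJ

Cu²⁺/Cu (E° = +0.36 V) is the cathode; K⁺/K (E° = -2.97 V) is the anode, so E°cell = +3.33 V.
Balancing electrons gives n = 2 (lcm of 2 and 1).
ΔG° = −nFE° = −(2)(96485)(+3.33) = -642,590 J = -642.6 kJ.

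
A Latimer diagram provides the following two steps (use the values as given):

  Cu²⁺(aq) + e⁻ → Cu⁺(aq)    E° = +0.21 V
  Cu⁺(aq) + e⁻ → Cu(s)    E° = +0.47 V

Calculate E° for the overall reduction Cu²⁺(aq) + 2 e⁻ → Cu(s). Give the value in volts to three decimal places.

+0.340 V

Since ΔG° = −nFE° is additive over sequential reductions, n₃E°₃ = n₁E°₁ + n₂E°₂.
E°₃ = (1×+0.21 + 1×+0.47) / 2 = (+0.680) / 2 = +0.340 V.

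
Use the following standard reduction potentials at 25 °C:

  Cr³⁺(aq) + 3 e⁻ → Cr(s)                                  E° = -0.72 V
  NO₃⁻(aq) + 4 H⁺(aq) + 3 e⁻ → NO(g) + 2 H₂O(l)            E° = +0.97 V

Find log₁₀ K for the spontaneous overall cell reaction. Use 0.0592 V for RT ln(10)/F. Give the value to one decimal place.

Cathode: NO₃⁻/NO; anode: Cr³⁺/Cr. E°cell = +1.69 V, n = 3.
log K = nE°cell / 0.0592 = (3)(+1.69) / 0.0592 = 85.6.

85.6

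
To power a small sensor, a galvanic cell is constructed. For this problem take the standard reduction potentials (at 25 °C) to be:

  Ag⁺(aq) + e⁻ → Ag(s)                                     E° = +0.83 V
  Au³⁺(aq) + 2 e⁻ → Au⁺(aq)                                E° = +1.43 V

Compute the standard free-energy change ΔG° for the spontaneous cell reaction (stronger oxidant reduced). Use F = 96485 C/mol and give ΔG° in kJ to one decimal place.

-115.8 kJ

Au³⁺/Au⁺ (E° = +1.43 V) is the cathode; Ag⁺/Ag (E° = +0.83 V) is the anode, so E°cell = +0.60 V.
Balancing electrons gives n = 2 (lcm of 2 and 1).
ΔG° = −nFE° = −(2)(96485)(+0.60) = -115,782 J = -115.8 kJ.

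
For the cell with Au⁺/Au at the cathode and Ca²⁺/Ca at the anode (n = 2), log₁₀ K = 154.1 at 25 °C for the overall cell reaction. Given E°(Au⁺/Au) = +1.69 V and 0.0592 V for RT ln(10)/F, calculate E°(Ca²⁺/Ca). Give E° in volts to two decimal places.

E°cell = (0.0592/n)·log K = (0.0592/2)(154.1) = +4.561 V.
Since Au⁺/Au is the cathode and Ca²⁺/Ca the anode, E°cell = E°(Au⁺/Au) − E°(Ca²⁺/Ca).
So E°(Ca²⁺/Ca) = E°(Au⁺/Au) − E°cell = (+1.69) − (+4.561) = -2.87 V.

-2.87 V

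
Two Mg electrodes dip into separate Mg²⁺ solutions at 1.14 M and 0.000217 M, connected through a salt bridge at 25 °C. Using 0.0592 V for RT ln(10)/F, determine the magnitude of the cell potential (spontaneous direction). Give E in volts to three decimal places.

For a concentration cell E°cell = 0. The 1.14 M side is the cathode (reduction is favoured where [Mg²⁺] is higher).
With n = 2, E = −(0.0592/2) log([Mg²⁺]ₐₙ/[Mg²⁺]꜀ₐₜ) = −(0.0592/2) log(0.000217/1.14) = −(0.0592/2)(-3.720) = +0.110 V.

+0.110 V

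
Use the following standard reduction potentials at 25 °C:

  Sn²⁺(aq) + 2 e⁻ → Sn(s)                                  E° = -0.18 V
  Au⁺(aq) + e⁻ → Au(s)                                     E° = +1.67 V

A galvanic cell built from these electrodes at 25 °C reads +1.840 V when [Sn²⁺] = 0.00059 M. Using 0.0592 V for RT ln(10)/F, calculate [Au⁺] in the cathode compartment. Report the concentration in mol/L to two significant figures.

Au⁺/Au is the cathode, Sn²⁺/Sn the anode: E°cell = +1.85 V, n = 2.
Overall reaction: 2 Au⁺(aq) + Sn(s) → 2 Au(s) + Sn²⁺(aq); Q = [Sn²⁺]^1/[Au⁺]^2.
From E = E° − (0.0592/n) log Q: log Q = (E° − E)·n/0.0592 = (+1.85 − (+1.840))·2/0.0592 = 0.3378.
So 2·log[Au⁺] = 1·log(0.00059) − log Q = -3.2291 − (0.3378) = -3.5669; log[Au⁺] = -3.5669 / 2 = -1.7834; [Au⁺] = 10^(-1.7834) ≈ 0.016 M.

0.016 M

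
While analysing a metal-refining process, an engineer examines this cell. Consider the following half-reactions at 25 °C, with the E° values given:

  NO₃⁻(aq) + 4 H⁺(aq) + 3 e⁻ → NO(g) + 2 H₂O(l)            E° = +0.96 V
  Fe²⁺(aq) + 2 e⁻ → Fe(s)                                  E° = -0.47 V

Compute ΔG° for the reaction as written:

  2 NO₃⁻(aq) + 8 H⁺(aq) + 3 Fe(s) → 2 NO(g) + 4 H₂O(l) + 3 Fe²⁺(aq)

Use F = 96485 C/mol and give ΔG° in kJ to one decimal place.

-827.8 kJ

As written, NO₃⁻/NO is reduced (cathode) and Fe²⁺/Fe is oxidised (anode), so E°cell = (+0.96) − (-0.47) = +1.43 V.
Balancing electrons gives n = 6.
ΔG° = −nFE° = −(6)(96485)(+1.43) = -827,841 J = -827.8 kJ.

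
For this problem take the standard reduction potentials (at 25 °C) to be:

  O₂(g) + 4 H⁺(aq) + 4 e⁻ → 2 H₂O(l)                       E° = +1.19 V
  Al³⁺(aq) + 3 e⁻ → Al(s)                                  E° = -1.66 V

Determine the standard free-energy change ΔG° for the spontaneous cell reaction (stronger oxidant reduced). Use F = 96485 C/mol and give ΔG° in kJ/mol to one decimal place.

O₂/H₂O (E° = +1.19 V) is the cathode; Al³⁺/Al (E° = -1.66 V) is the anode, so E°cell = +2.85 V.
Balancing electrons gives n = 12 (lcm of 4 and 3).
ΔG° = −nFE° = −(12)(96485)(+2.85) = -3,299,787 J = -3299.8 kJ/mol.

-3299.8 kJ/mol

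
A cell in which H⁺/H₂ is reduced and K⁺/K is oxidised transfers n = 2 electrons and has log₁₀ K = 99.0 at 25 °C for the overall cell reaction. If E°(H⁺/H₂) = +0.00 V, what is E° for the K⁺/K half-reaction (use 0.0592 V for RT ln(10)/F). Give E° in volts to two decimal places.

-2.93 V

E°cell = (0.0592/n)·log K = (0.0592/2)(99.0) = +2.930 V.
Since H⁺/H₂ is the cathode and K⁺/K the anode, E°cell = E°(H⁺/H₂) − E°(K⁺/K).
So E°(K⁺/K) = E°(H⁺/H₂) − E°cell = (+0.00) − (+2.930) = -2.93 V.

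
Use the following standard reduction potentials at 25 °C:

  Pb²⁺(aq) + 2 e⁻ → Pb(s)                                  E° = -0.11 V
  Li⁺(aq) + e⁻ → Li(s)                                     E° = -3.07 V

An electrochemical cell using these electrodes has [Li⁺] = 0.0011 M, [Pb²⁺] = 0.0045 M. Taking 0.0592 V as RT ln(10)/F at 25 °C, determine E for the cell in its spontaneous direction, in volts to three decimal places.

+3.066 V

Pb²⁺/Pb is the cathode (higher E°), Li⁺/Li the anode: E°cell = -0.11 − (-3.07) = +2.96 V, n = 2.
Overall: Pb²⁺(aq) + 2 Li(s) → Pb(s) + 2 Li⁺(aq)
Q = [Li⁺]^2 / ([Pb²⁺]); log Q = -3.570.
E = E° − (0.0592/n) log Q = +2.96 − (0.0592/2)(-3.570) = +3.066 V.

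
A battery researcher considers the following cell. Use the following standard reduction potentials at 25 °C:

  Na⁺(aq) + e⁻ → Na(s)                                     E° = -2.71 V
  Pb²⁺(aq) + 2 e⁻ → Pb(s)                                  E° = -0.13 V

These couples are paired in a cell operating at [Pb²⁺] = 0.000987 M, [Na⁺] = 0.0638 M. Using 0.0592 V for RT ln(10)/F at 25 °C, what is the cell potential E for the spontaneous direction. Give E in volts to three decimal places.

Pb²⁺/Pb is the cathode (higher E°), Na⁺/Na the anode: E°cell = -0.13 − (-2.71) = +2.58 V, n = 2.
Overall: Pb²⁺(aq) + 2 Na(s) → Pb(s) + 2 Na⁺(aq)
Q = [Na⁺]^2 / ([Pb²⁺]); log Q = 0.615.
E = E° − (0.0592/n) log Q = +2.58 − (0.0592/2)(0.615) = +2.562 V.

+2.562 V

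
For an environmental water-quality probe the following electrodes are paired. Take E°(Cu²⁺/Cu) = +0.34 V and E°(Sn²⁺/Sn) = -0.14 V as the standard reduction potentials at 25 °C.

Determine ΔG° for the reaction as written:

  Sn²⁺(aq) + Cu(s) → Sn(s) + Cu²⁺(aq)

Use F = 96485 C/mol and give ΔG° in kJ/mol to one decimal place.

As written, Sn²⁺/Sn is reduced (cathode) and Cu²⁺/Cu is oxidised (anode), so E°cell = (-0.14) − (+0.34) = -0.48 V.
Balancing electrons gives n = 2.
ΔG° = −nFE° = −(2)(96485)(-0.48) = 92,626 J = +92.6 kJ/mol.

+92.6 kJ/mol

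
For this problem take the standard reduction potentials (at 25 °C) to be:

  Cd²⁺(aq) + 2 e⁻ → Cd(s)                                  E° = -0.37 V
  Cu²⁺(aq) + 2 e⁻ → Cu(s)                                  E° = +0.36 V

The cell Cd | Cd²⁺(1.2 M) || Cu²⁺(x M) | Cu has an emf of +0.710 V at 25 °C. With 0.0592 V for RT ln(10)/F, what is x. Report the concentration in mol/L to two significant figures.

Cu²⁺/Cu is the cathode, Cd²⁺/Cd the anode: E°cell = +0.73 V, n = 2.
Overall reaction: Cu²⁺(aq) + Cd(s) → Cu(s) + Cd²⁺(aq); Q = [Cd²⁺]^1/[Cu²⁺]^1.
From E = E° − (0.0592/n) log Q: log Q = (E° − E)·n/0.0592 = (+0.73 − (+0.710))·2/0.0592 = 0.6757.
So 1·log[Cu²⁺] = 1·log(1.2) − log Q = 0.0792 − (0.6757) = -0.5965; [Cu²⁺] = 10^(-0.5965) ≈ 0.25 M.

0.25 M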